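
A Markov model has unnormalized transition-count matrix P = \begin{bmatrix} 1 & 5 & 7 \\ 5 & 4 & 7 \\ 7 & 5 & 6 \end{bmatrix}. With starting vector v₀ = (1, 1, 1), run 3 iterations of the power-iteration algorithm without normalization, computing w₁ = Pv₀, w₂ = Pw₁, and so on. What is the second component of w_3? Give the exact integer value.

4068

w1 = Pv₀ = (13, 16, 18)
w2 = Pw1 = (219, 255, 279)
w3 = Pw2 = (3447, 4068, 4482)
The requested component of w3 is 4068.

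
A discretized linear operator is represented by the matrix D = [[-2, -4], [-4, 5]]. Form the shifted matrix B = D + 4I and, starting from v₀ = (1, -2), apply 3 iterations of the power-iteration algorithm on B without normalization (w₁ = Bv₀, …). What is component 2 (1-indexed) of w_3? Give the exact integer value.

B = D + 4I has rows (2, -4); (-4, 9)
w1 = Bv₀ = (10, -22)
w2 = Bw1 = (108, -238)
w3 = Bw2 = (1168, -2574)
Requested component of w3: -2574

-2574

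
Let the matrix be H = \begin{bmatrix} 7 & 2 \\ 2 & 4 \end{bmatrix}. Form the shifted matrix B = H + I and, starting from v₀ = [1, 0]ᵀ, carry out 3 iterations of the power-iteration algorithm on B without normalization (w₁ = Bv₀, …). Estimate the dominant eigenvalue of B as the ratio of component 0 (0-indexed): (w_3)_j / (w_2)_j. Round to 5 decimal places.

8.76471

B = H + I has rows (8, 2); (2, 5)
w1 = Bv₀ = (8, 2)
w2 = Bw1 = (68, 26)
w3 = Bw2 = (596, 266)
Ratio: 596/68 = 8.76471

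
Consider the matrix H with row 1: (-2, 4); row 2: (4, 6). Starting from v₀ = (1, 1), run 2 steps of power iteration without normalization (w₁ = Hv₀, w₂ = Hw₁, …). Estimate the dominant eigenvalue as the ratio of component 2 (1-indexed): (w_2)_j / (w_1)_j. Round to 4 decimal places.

w1 = Hv₀ = (2, 10)
w2 = Hw1 = (36, 68)
Ratio at component: 68 / 10 = 6.8000

λ ≈ 6.8000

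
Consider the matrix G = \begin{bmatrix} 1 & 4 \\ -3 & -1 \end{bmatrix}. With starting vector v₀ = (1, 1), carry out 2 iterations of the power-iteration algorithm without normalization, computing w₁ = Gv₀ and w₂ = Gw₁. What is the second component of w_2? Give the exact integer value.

-11

w1 = Gv₀ = (5, -4)
w2 = Gw1 = (-11, -11)
The requested component of w2 is -11.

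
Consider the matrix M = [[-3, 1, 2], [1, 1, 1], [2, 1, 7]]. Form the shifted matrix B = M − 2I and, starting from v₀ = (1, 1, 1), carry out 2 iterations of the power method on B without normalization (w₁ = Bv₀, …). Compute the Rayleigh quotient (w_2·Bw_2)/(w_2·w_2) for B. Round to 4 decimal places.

B = M − 2I has rows (-5, 1, 2); (1, -1, 1); (2, 1, 5)
w1 = Bv₀ = (-2, 1, 8)
w2 = Bw1 = (27, 5, 37)
Bw2 = (-56, 59, 244)
w2·Bw2 = 7811; w2·w2 = 2123; μ ≈ 7811/2123 = 3.6792

μ ≈ 3.6792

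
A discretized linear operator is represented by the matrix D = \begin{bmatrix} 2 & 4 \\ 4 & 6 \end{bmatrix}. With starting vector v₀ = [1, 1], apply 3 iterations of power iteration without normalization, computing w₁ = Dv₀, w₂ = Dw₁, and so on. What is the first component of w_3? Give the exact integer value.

440

w1 = Dv₀ = (2·1 + 4·1; 4·1 + 6·1) = (6, 10)
w2 = Dw1 = (2·6 + 4·10; 4·6 + 6·10) = (52, 84)
w3 = Dw2 = (440, 712)
The requested component of w3 is 440.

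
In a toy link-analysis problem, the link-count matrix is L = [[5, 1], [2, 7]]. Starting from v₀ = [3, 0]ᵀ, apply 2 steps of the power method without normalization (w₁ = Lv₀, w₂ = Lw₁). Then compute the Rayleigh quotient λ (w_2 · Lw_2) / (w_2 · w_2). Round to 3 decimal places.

w1 = Lv₀ = (5·3 + 1·0; 2·3 + 7·0) = (15, 6)
w2 = Lw1 = (5·15 + 1·6; 2·15 + 7·6) = (81, 72)
Lw2 = (477, 666)
w2·Lw2 = 81·477 + 72·666 = 86589; w2·w2 = 81·81 + 72·72 = 11745
λ ≈ 86589/11745 = 7.372

7.372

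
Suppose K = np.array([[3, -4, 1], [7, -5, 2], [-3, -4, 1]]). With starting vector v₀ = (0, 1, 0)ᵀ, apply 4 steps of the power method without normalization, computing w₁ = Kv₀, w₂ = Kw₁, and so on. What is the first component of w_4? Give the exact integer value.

w1 = Kv₀ = (3·0 + (-4)·1 + 1·0; 7·0 + (-5)·1 + 2·0; (-3)·0 + (-4)·1 + 1·0) = (-4, -5, -4)
w2 = Kw1 = (3·(-4) + (-4)·(-5) + 1·(-4); 7·(-4) + (-5)·(-5) + 2·(-4); (-3)·(-4) + (-4)·(-5) + 1·(-4)) = (4, -11, 28)
w3 = Kw2 = (84, 139, 60)
w4 = Kw3 = (-244, 13, -748)
The requested component of w4 is -244.

-244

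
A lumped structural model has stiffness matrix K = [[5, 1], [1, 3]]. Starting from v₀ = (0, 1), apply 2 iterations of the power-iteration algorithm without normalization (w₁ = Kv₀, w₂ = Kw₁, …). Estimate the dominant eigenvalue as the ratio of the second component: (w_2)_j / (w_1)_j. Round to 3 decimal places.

λ ≈ 3.333

w1 = Kv₀ = (1, 3)
w2 = Kw1 = (8, 10)
Ratio at component: 10 / 3 = 3.333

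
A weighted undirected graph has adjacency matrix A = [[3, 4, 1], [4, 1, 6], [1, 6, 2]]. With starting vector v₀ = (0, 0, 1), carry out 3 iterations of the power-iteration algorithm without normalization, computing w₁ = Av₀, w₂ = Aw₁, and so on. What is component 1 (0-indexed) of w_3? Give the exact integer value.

w1 = Av₀ = (1, 6, 2)
w2 = Aw1 = (29, 22, 41)
w3 = Aw2 = (216, 384, 243)
The requested component of w3 is 384.

384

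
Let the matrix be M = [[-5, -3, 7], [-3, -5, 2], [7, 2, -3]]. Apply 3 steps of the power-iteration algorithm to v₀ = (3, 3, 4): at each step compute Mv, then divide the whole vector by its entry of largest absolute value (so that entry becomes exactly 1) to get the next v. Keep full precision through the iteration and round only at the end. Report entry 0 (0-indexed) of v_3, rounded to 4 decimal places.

Mv0 = (4.00000, -16.00000, 15.00000); divide by -16.00000 → v1 = (-0.25000, 1.00000, -0.93750)
Mv1 = (-8.31250, -6.12500, 3.06250); divide by -8.31250 → v2 = (1.00000, 0.73684, -0.36842)
Mv2 = (-9.78947, -7.42105, 9.57895); divide by -9.78947 → v3 = (1.00000, 0.75806, -0.97849)
Requested entry of v3: -1302/-1302 = 1.0000

1.0000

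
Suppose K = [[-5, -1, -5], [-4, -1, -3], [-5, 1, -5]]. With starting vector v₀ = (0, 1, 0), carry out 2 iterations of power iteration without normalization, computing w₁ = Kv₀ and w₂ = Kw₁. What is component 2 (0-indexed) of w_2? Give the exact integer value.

w1 = Kv₀ = (-1, -1, 1)
w2 = Kw1 = (1, 2, -1)
The requested component of w2 is -1.

-1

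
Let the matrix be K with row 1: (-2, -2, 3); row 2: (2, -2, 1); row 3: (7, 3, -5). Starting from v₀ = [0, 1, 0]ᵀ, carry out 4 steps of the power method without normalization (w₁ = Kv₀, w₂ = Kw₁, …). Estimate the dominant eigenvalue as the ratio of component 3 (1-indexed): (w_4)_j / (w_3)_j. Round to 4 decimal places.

w1 = Kv₀ = (-2, -2, 3)
w2 = Kw1 = (17, 3, -35)
w3 = Kw2 = (-145, -7, 303)
w4 = Kw3 = (1213, 27, -2551)
Ratio at component: -2551 / 303 = -8.4191

-8.4191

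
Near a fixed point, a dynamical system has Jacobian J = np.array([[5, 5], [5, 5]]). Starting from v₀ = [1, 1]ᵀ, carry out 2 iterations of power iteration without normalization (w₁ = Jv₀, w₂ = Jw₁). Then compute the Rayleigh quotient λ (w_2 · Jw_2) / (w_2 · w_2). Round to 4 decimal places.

λ ≈ 10.0000

w1 = Jv₀ = (5·1 + 5·1; 5·1 + 5·1) = (10, 10)
w2 = Jw1 = (5·10 + 5·10; 5·10 + 5·10) = (100, 100)
Jw2 = (1000, 1000)
w2·Jw2 = 100·1000 + 100·1000 = 200000; w2·w2 = 100·100 + 100·100 = 20000
λ ≈ 200000/20000 = 10.0000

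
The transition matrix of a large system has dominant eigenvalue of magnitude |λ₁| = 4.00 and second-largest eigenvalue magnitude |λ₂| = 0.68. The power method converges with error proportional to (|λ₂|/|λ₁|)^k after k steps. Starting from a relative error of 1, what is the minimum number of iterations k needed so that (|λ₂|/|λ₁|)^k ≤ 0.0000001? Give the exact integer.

|λ₂/λ₁| = 0.68/4.00 = 0.17000
Need k ≥ ln(0.0000001) / ln(0.17000) = -16.1181 / -1.7720 ≈ 9.096
Smallest integer k satisfying the bound: 10

10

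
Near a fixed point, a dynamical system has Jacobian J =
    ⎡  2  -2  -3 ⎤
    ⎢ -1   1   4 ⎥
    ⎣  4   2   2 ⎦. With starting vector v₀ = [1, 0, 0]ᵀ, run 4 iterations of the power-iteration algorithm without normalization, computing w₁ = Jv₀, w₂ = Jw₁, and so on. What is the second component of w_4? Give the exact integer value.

w1 = Jv₀ = (2·1 + (-2)·0 + (-3)·0; (-1)·1 + 1·0 + 4·0; 4·1 + 2·0 + 2·0) = (2, -1, 4)
w2 = Jw1 = (2·2 + (-2)·(-1) + (-3)·4; (-1)·2 + 1·(-1) + 4·4; 4·2 + 2·(-1) + 2·4) = (-6, 13, 14)
w3 = Jw2 = (-80, 75, 30)
w4 = Jw3 = (-400, 275, -110)
The requested component of w4 is 275.

275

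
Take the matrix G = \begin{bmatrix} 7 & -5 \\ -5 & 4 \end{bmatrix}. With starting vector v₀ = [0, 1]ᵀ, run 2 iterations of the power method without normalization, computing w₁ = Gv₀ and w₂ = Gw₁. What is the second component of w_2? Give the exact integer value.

w1 = Gv₀ = (7·0 + (-5)·1; (-5)·0 + 4·1) = (-5, 4)
w2 = Gw1 = (7·(-5) + (-5)·4; (-5)·(-5) + 4·4) = (-55, 41)
The requested component of w2 is 41.

41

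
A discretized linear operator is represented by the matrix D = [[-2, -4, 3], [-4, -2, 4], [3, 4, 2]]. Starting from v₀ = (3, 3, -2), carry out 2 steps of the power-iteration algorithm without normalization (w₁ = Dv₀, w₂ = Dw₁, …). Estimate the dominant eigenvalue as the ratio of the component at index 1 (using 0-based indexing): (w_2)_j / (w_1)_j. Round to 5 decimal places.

λ ≈ -8.30769

w1 = Dv₀ = ((-2)·3 + (-4)·3 + 3·(-2); (-4)·3 + (-2)·3 + 4·(-2); 3·3 + 4·3 + 2·(-2)) = (-24, -26, 17)
w2 = Dw1 = ((-2)·(-24) + (-4)·(-26) + 3·17; (-4)·(-24) + (-2)·(-26) + 4·17; 3·(-24) + 4·(-26) + 2·17) = (203, 216, -142)
Ratio at component: 216 / -26 = -8.30769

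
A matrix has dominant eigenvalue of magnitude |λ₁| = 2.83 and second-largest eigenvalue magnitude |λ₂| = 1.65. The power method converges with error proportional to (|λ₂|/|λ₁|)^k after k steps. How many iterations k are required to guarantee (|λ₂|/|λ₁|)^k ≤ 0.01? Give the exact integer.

9

|λ₂/λ₁| = 1.65/2.83 = 0.58304
Need k ≥ ln(0.01) / ln(0.58304) = -4.6052 / -0.5395 ≈ 8.536
Smallest integer k satisfying the bound: 9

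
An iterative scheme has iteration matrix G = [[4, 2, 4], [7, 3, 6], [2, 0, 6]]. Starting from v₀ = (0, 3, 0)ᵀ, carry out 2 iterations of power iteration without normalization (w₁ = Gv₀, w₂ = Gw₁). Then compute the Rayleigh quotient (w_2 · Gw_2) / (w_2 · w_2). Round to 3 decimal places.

w1 = Gv₀ = (4·0 + 2·3 + 4·0; 7·0 + 3·3 + 6·0; 2·0 + 0·3 + 6·0) = (6, 9, 0)
w2 = Gw1 = (4·6 + 2·9 + 4·0; 7·6 + 3·9 + 6·0; 2·6 + 0·9 + 6·0) = (42, 69, 12)
Gw2 = (354, 573, 156)
w2·Gw2 = 42·354 + 69·573 + 12·156 = 56277; w2·w2 = 42·42 + 69·69 + 12·12 = 6669
λ ≈ 56277/6669 = 8.439

λ ≈ 8.439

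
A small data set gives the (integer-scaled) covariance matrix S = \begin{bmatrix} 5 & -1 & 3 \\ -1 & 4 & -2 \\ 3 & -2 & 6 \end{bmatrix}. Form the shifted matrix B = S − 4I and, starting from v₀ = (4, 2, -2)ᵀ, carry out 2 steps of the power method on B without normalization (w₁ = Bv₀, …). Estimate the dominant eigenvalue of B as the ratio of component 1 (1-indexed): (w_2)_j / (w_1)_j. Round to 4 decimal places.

-2.0000

B = S − 4I has rows (1, -1, 3); (-1, 0, -2); (3, -2, 2)
w1 = Bv₀ = (1·4 + (-1)·2 + 3·(-2); (-1)·4 + 0·2 + (-2)·(-2); 3·4 + (-2)·2 + 2·(-2)) = (-4, 0, 4)
w2 = Bw1 = (1·(-4) + (-1)·0 + 3·4; (-1)·(-4) + 0·0 + (-2)·4; 3·(-4) + (-2)·0 + 2·4) = (8, -4, -4)
Ratio: 8/-4 = -2.0000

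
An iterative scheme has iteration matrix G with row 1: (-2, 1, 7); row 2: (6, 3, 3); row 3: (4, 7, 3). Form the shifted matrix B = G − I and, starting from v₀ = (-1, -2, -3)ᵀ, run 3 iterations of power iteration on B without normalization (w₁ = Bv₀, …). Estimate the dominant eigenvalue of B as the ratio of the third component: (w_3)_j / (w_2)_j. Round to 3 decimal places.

μ ≈ 10.115

B = G − I has rows (-3, 1, 7); (6, 2, 3); (4, 7, 2)
w1 = Bv₀ = (-20, -19, -24)
w2 = Bw1 = (-127, -230, -261)
w3 = Bw2 = (-1676, -2005, -2640)
Ratio: -2640/-261 = 10.115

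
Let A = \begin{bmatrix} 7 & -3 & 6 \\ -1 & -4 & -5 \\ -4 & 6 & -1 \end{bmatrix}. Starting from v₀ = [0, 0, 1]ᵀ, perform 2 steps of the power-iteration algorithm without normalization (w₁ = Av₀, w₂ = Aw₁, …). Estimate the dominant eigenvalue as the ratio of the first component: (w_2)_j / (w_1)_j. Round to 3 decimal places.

w1 = Av₀ = (7·0 + (-3)·0 + 6·1; (-1)·0 + (-4)·0 + (-5)·1; (-4)·0 + 6·0 + (-1)·1) = (6, -5, -1)
w2 = Aw1 = (7·6 + (-3)·(-5) + 6·(-1); (-1)·6 + (-4)·(-5) + (-5)·(-1); (-4)·6 + 6·(-5) + (-1)·(-1)) = (51, 19, -53)
Ratio at component: 51 / 6 = 8.500

λ ≈ 8.500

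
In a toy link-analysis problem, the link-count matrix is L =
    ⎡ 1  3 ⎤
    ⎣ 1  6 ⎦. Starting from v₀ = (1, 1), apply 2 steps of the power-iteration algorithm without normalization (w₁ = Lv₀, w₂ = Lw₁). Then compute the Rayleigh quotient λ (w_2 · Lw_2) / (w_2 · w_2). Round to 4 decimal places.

w1 = Lv₀ = (1·1 + 3·1; 1·1 + 6·1) = (4, 7)
w2 = Lw1 = (1·4 + 3·7; 1·4 + 6·7) = (25, 46)
Lw2 = (163, 301)
w2·Lw2 = 25·163 + 46·301 = 17921; w2·w2 = 25·25 + 46·46 = 2741
λ ≈ 17921/2741 = 6.5381

6.5381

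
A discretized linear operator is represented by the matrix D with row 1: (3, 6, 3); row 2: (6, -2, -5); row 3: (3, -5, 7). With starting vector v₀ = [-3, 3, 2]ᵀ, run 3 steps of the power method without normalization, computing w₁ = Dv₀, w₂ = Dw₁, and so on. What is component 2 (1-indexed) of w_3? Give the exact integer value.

w1 = Dv₀ = (3·(-3) + 6·3 + 3·2; 6·(-3) + (-2)·3 + (-5)·2; 3·(-3) + (-5)·3 + 7·2) = (15, -34, -10)
w2 = Dw1 = (3·15 + 6·(-34) + 3·(-10); 6·15 + (-2)·(-34) + (-5)·(-10); 3·15 + (-5)·(-34) + 7·(-10)) = (-189, 208, 145)
w3 = Dw2 = (1116, -2275, -592)
The requested component of w3 is -2275.

-2275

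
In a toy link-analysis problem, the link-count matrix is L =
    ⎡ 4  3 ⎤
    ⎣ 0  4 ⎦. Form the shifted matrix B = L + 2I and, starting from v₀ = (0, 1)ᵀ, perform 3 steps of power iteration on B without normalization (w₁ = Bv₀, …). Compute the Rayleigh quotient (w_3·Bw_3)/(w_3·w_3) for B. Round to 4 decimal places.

μ ≈ 7.3846

B = L + 2I has rows (6, 3); (0, 6)
w1 = Bv₀ = (3, 6)
w2 = Bw1 = (36, 36)
w3 = Bw2 = (324, 216)
Bw3 = (2592, 1296)
w3·Bw3 = 1119744; w3·w3 = 151632; μ ≈ 1119744/151632 = 7.3846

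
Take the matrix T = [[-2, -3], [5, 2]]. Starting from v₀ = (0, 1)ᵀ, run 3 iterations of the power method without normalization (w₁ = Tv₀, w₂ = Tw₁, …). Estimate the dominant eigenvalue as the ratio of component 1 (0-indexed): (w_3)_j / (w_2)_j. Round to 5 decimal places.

w1 = Tv₀ = ((-2)·0 + (-3)·1; 5·0 + 2·1) = (-3, 2)
w2 = Tw1 = ((-2)·(-3) + (-3)·2; 5·(-3) + 2·2) = (0, -11)
w3 = Tw2 = (33, -22)
Ratio at component: -22 / -11 = 2.00000

2.00000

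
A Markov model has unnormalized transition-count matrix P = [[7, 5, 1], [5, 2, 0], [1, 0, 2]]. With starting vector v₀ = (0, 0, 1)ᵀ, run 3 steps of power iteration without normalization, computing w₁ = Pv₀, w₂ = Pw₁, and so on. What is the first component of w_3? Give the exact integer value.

w1 = Pv₀ = (1, 0, 2)
w2 = Pw1 = (9, 5, 5)
w3 = Pw2 = (93, 55, 19)
The requested component of w3 is 93.

93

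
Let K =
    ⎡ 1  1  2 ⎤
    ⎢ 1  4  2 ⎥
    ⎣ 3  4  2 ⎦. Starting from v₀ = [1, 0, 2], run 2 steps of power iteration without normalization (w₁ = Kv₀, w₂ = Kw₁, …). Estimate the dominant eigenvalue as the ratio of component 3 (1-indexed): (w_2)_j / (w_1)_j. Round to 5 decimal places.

7.00000

w1 = Kv₀ = (1·1 + 1·0 + 2·2; 1·1 + 4·0 + 2·2; 3·1 + 4·0 + 2·2) = (5, 5, 7)
w2 = Kw1 = (1·5 + 1·5 + 2·7; 1·5 + 4·5 + 2·7; 3·5 + 4·5 + 2·7) = (24, 39, 49)
Ratio at component: 49 / 7 = 7.00000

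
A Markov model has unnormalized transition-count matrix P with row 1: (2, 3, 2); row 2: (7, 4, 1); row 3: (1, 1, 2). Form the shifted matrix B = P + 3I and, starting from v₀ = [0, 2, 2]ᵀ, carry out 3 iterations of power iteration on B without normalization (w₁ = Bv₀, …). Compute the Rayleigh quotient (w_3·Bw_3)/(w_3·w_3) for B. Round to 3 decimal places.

B = P + 3I has rows (5, 3, 2); (7, 7, 1); (1, 1, 5)
w1 = Bv₀ = (5·0 + 3·2 + 2·2; 7·0 + 7·2 + 1·2; 1·0 + 1·2 + 5·2) = (10, 16, 12)
w2 = Bw1 = (5·10 + 3·16 + 2·12; 7·10 + 7·16 + 1·12; 1·10 + 1·16 + 5·12) = (122, 194, 86)
w3 = Bw2 = (1364, 2298, 746)
Bw3 = (15206, 26380, 7392)
w3·Bw3 = 86876656; w3·w3 = 7697816; μ ≈ 86876656/7697816 = 11.286

11.286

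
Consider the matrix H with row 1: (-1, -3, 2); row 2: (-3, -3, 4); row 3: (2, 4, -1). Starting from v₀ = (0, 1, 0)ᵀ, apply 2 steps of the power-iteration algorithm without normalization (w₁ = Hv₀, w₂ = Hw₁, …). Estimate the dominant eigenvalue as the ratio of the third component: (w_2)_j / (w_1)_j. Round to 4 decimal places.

-5.5000

w1 = Hv₀ = ((-1)·0 + (-3)·1 + 2·0; (-3)·0 + (-3)·1 + 4·0; 2·0 + 4·1 + (-1)·0) = (-3, -3, 4)
w2 = Hw1 = ((-1)·(-3) + (-3)·(-3) + 2·4; (-3)·(-3) + (-3)·(-3) + 4·4; 2·(-3) + 4·(-3) + (-1)·4) = (20, 34, -22)
Ratio at component: -22 / 4 = -5.5000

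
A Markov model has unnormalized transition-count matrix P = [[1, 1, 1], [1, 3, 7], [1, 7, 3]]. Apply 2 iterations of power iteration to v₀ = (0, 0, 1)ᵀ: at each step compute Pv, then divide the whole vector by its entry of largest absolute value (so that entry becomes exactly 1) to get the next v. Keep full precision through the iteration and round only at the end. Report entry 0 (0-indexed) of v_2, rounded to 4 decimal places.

Pv0 = (1.00000, 7.00000, 3.00000); divide by 7.00000 → v1 = (0.14286, 1.00000, 0.42857)
Pv1 = (1.57143, 6.14286, 8.42857); divide by 8.42857 → v2 = (0.18644, 0.72881, 1.00000)
Requested entry of v2: 11/59 = 0.1864

0.1864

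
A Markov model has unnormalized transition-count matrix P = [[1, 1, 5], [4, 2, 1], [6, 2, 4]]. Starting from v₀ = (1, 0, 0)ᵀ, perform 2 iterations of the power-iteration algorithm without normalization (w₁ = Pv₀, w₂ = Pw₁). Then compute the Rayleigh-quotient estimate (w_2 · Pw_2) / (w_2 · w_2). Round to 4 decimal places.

w1 = Pv₀ = (1, 4, 6)
w2 = Pw1 = (35, 18, 38)
Pw2 = (243, 214, 398)
w2·Pw2 = 35·243 + 18·214 + 38·398 = 27481; w2·w2 = 35·35 + 18·18 + 38·38 = 2993
λ ≈ 27481/2993 = 9.1818

λ ≈ 9.1818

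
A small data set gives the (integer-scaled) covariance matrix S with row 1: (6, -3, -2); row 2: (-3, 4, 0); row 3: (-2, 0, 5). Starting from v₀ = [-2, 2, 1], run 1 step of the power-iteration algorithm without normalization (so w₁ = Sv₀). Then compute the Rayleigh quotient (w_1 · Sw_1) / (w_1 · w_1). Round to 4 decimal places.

w1 = Sv₀ = (6·(-2) + (-3)·2 + (-2)·1; (-3)·(-2) + 4·2 + 0·1; (-2)·(-2) + 0·2 + 5·1) = (-20, 14, 9)
Sw1 = (-180, 116, 85)
w1·Sw1 = (-20)·(-180) + 14·116 + 9·85 = 5989; w1·w1 = (-20)·(-20) + 14·14 + 9·9 = 677
λ ≈ 5989/677 = 8.8464

8.8464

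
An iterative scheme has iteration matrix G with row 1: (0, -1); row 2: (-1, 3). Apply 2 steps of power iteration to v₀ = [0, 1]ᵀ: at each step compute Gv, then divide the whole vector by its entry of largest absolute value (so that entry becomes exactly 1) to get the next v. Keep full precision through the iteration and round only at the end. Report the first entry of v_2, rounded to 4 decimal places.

Gv0 = (-1.00000, 3.00000); divide by 3.00000 → v1 = (-0.33333, 1.00000)
Gv1 = (-1.00000, 3.33333); divide by 3.33333 → v2 = (-0.30000, 1.00000)
Requested entry of v2: -3/10 = -0.3000

-0.3000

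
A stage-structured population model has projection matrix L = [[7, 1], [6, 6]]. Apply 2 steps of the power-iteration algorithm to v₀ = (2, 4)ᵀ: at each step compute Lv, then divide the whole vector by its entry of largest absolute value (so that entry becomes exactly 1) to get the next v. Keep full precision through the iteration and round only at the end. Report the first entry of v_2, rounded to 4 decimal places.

Lv0 = (18.00000, 36.00000); divide by 36.00000 → v1 = (0.50000, 1.00000)
Lv1 = (4.50000, 9.00000); divide by 9.00000 → v2 = (0.50000, 1.00000)
Requested entry of v2: 162/324 = 0.5000

0.5000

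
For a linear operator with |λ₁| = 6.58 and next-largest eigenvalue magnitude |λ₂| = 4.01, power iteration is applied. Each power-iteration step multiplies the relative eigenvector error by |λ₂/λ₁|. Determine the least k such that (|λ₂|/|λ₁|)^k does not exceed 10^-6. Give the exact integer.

|λ₂/λ₁| = 4.01/6.58 = 0.60942
Need k ≥ ln(10^-6) / ln(0.60942) = -13.8155 / -0.4952 ≈ 27.896
Smallest integer k satisfying the bound: 28

28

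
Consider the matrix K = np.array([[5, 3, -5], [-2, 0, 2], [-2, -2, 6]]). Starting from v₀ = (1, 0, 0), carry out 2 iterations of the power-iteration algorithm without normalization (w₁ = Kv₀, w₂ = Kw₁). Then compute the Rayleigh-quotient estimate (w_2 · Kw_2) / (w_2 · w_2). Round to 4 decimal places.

6.9045

w1 = Kv₀ = (5·1 + 3·0 + (-5)·0; (-2)·1 + 0·0 + 2·0; (-2)·1 + (-2)·0 + 6·0) = (5, -2, -2)
w2 = Kw1 = (5·5 + 3·(-2) + (-5)·(-2); (-2)·5 + 0·(-2) + 2·(-2); (-2)·5 + (-2)·(-2) + 6·(-2)) = (29, -14, -18)
Kw2 = (193, -94, -138)
w2·Kw2 = 29·193 + (-14)·(-94) + (-18)·(-138) = 9397; w2·w2 = 29·29 + (-14)·(-14) + (-18)·(-18) = 1361
λ ≈ 9397/1361 = 6.9045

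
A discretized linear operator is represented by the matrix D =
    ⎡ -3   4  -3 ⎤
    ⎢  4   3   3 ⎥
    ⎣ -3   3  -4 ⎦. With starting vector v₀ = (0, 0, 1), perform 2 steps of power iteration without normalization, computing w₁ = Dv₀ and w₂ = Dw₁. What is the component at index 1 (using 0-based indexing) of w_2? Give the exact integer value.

w1 = Dv₀ = ((-3)·0 + 4·0 + (-3)·1; 4·0 + 3·0 + 3·1; (-3)·0 + 3·0 + (-4)·1) = (-3, 3, -4)
w2 = Dw1 = ((-3)·(-3) + 4·3 + (-3)·(-4); 4·(-3) + 3·3 + 3·(-4); (-3)·(-3) + 3·3 + (-4)·(-4)) = (33, -15, 34)
The requested component of w2 is -15.

-15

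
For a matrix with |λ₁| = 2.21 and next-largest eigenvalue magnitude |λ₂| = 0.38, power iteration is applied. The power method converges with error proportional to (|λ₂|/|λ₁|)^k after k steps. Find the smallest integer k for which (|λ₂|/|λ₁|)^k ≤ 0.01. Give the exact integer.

3

|λ₂/λ₁| = 0.38/2.21 = 0.17195
Need k ≥ ln(0.01) / ln(0.17195) = -4.6052 / -1.7606 ≈ 2.616
Smallest integer k satisfying the bound: 3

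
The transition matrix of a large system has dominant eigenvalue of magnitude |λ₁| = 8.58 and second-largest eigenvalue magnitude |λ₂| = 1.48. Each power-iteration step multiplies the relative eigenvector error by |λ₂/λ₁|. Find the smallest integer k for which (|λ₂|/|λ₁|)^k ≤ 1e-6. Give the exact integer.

8

|λ₂/λ₁| = 1.48/8.58 = 0.17249
Need k ≥ ln(1e-6) / ln(0.17249) = -13.8155 / -1.7574 ≈ 7.861
Smallest integer k satisfying the bound: 8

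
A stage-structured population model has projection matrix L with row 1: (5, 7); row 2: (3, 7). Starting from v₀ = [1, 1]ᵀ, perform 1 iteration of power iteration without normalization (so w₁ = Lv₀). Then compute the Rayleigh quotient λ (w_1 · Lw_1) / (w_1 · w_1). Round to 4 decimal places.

10.7377

w1 = Lv₀ = (5·1 + 7·1; 3·1 + 7·1) = (12, 10)
Lw1 = (130, 106)
w1·Lw1 = 12·130 + 10·106 = 2620; w1·w1 = 12·12 + 10·10 = 244
λ ≈ 2620/244 = 10.7377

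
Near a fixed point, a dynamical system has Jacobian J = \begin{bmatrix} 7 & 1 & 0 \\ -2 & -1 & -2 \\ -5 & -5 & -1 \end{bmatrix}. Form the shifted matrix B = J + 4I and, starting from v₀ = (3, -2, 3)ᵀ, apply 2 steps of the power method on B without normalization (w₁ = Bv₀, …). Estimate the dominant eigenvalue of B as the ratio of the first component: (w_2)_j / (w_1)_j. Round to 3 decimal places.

B = J + 4I has rows (11, 1, 0); (-2, 3, -2); (-5, -5, 3)
w1 = Bv₀ = (31, -18, 4)
w2 = Bw1 = (323, -124, -53)
Ratio: 323/31 = 10.419

μ ≈ 10.419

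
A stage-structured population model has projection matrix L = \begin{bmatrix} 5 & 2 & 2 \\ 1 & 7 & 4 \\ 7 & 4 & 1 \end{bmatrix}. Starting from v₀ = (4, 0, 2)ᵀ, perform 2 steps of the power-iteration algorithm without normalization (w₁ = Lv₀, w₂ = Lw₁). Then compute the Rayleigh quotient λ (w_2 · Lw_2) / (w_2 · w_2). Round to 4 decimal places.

λ ≈ 10.8514

w1 = Lv₀ = (24, 12, 30)
w2 = Lw1 = (204, 228, 246)
Lw2 = (1968, 2784, 2586)
w2·Lw2 = 204·1968 + 228·2784 + 246·2586 = 1672380; w2·w2 = 204·204 + 228·228 + 246·246 = 154116
λ ≈ 1672380/154116 = 10.8514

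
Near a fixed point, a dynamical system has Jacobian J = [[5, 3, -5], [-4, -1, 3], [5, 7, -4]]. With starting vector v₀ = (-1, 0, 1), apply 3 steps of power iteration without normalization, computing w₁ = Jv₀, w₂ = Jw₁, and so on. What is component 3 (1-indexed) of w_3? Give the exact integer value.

-18

w1 = Jv₀ = (5·(-1) + 3·0 + (-5)·1; (-4)·(-1) + (-1)·0 + 3·1; 5·(-1) + 7·0 + (-4)·1) = (-10, 7, -9)
w2 = Jw1 = (5·(-10) + 3·7 + (-5)·(-9); (-4)·(-10) + (-1)·7 + 3·(-9); 5·(-10) + 7·7 + (-4)·(-9)) = (16, 6, 35)
w3 = Jw2 = (-77, 35, -18)
The requested component of w3 is -18.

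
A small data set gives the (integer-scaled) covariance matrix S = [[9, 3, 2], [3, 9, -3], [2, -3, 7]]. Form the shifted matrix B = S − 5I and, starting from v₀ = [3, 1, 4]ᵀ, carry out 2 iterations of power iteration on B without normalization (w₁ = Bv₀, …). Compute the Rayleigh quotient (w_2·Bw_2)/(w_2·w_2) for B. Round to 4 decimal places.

B = S − 5I has rows (4, 3, 2); (3, 4, -3); (2, -3, 2)
w1 = Bv₀ = (23, 1, 11)
w2 = Bw1 = (117, 40, 65)
Bw2 = (718, 316, 244)
w2·Bw2 = 112506; w2·w2 = 19514; μ ≈ 112506/19514 = 5.7654

5.7654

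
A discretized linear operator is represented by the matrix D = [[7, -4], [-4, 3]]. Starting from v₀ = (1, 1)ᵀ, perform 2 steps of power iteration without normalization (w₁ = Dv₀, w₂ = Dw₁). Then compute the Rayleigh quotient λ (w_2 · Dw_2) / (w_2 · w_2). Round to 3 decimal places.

w1 = Dv₀ = (3, -1)
w2 = Dw1 = (25, -15)
Dw2 = (235, -145)
w2·Dw2 = 25·235 + (-15)·(-145) = 8050; w2·w2 = 25·25 + (-15)·(-15) = 850
λ ≈ 8050/850 = 9.471

9.471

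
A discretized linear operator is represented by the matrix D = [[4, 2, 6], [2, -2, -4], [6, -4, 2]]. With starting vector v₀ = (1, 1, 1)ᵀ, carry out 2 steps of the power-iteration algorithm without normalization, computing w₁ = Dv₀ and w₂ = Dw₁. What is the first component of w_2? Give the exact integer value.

w1 = Dv₀ = (4·1 + 2·1 + 6·1; 2·1 + (-2)·1 + (-4)·1; 6·1 + (-4)·1 + 2·1) = (12, -4, 4)
w2 = Dw1 = (4·12 + 2·(-4) + 6·4; 2·12 + (-2)·(-4) + (-4)·4; 6·12 + (-4)·(-4) + 2·4) = (64, 16, 96)
The requested component of w2 is 64.

64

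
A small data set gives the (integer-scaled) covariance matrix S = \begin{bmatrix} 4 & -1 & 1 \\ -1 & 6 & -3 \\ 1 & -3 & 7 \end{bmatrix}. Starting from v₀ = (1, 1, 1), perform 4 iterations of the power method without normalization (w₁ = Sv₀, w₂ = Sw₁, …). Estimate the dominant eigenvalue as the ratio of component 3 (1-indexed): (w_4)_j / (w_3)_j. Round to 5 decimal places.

w1 = Sv₀ = (4, 2, 5)
w2 = Sw1 = (19, -7, 33)
w3 = Sw2 = (116, -160, 271)
w4 = Sw3 = (895, -1889, 2493)
Ratio at component: 2493 / 271 = 9.19926

9.19926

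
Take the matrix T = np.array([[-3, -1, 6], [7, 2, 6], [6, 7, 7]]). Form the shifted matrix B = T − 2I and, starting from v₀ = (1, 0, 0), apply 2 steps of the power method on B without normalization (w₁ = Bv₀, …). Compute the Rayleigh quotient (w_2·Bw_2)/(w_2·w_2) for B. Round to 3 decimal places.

B = T − 2I has rows (-5, -1, 6); (7, 0, 6); (6, 7, 5)
w1 = Bv₀ = (-5, 7, 6)
w2 = Bw1 = (54, 1, 49)
Bw2 = (23, 672, 576)
w2·Bw2 = 30138; w2·w2 = 5318; μ ≈ 30138/5318 = 5.667

μ ≈ 5.667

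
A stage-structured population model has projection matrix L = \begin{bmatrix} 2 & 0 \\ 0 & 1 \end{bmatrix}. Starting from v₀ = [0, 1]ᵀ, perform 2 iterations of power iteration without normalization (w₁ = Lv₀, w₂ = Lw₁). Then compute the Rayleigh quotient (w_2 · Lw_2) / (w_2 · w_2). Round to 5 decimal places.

w1 = Lv₀ = (0, 1)
w2 = Lw1 = (0, 1)
Lw2 = (0, 1)
w2·Lw2 = 0·0 + 1·1 = 1; w2·w2 = 0·0 + 1·1 = 1
λ ≈ 1/1 = 1.00000

λ ≈ 1.00000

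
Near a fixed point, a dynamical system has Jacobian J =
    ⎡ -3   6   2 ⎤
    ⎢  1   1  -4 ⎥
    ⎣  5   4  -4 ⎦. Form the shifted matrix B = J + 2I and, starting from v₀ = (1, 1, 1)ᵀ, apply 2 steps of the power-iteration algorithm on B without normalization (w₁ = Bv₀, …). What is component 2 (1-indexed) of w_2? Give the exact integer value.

B = J + 2I has rows (-1, 6, 2); (1, 3, -4); (5, 4, -2)
w1 = Bv₀ = ((-1)·1 + 6·1 + 2·1; 1·1 + 3·1 + (-4)·1; 5·1 + 4·1 + (-2)·1) = (7, 0, 7)
w2 = Bw1 = ((-1)·7 + 6·0 + 2·7; 1·7 + 3·0 + (-4)·7; 5·7 + 4·0 + (-2)·7) = (7, -21, 21)
Requested component of w2: -21

-21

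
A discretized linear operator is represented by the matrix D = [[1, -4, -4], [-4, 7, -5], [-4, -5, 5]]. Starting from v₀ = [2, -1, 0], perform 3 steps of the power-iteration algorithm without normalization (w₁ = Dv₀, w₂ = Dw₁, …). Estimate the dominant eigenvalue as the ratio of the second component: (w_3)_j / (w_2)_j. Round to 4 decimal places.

11.3158

w1 = Dv₀ = (1·2 + (-4)·(-1) + (-4)·0; (-4)·2 + 7·(-1) + (-5)·0; (-4)·2 + (-5)·(-1) + 5·0) = (6, -15, -3)
w2 = Dw1 = (1·6 + (-4)·(-15) + (-4)·(-3); (-4)·6 + 7·(-15) + (-5)·(-3); (-4)·6 + (-5)·(-15) + 5·(-3)) = (78, -114, 36)
w3 = Dw2 = (390, -1290, 438)
Ratio at component: -1290 / -114 = 11.3158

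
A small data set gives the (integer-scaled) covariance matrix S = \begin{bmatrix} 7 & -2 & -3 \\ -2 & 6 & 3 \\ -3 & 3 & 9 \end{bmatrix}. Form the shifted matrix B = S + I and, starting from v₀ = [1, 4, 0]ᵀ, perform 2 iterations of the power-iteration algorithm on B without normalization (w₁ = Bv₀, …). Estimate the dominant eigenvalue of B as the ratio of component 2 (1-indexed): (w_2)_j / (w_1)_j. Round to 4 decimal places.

B = S + I has rows (8, -2, -3); (-2, 7, 3); (-3, 3, 10)
w1 = Bv₀ = (0, 26, 9)
w2 = Bw1 = (-79, 209, 168)
Ratio: 209/26 = 8.0385

μ ≈ 8.0385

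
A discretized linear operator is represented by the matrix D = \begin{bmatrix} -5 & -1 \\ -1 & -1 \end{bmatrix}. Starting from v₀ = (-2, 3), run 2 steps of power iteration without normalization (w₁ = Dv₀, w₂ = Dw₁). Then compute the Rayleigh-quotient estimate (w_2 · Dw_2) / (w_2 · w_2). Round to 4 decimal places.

w1 = Dv₀ = (7, -1)
w2 = Dw1 = (-34, -6)
Dw2 = (176, 40)
w2·Dw2 = (-34)·176 + (-6)·40 = -6224; w2·w2 = (-34)·(-34) + (-6)·(-6) = 1192
λ ≈ -6224/1192 = -5.2215

λ ≈ -5.2215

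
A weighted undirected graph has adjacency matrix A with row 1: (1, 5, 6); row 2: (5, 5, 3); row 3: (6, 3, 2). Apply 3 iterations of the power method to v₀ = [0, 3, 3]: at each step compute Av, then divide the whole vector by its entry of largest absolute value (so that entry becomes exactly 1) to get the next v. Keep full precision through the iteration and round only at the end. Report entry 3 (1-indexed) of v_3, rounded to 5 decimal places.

Av0 = (33.000000, 24.000000, 15.000000); divide by 33.000000 → v1 = (1.000000, 0.727273, 0.454545)
Av1 = (7.363636, 10.000000, 9.090909); divide by 10.000000 → v2 = (0.736364, 1.000000, 0.909091)
Av2 = (11.190909, 11.409091, 9.236364); divide by 11.409091 → v3 = (0.980876, 1.000000, 0.809562)
Requested entry of v3: 3048/3765 = 0.80956

0.80956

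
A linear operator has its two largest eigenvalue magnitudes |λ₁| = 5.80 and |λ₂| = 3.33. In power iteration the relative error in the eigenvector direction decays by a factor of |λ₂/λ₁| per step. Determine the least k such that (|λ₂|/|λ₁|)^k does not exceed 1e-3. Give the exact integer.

13

|λ₂/λ₁| = 3.33/5.80 = 0.57414
Need k ≥ ln(1e-3) / ln(0.57414) = -6.9078 / -0.5549 ≈ 12.449
Smallest integer k satisfying the bound: 13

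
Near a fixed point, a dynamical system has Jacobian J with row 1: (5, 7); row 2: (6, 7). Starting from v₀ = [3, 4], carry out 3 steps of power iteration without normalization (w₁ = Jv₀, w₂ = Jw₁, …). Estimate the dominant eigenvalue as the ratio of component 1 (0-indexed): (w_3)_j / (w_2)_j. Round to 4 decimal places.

w1 = Jv₀ = (5·3 + 7·4; 6·3 + 7·4) = (43, 46)
w2 = Jw1 = (5·43 + 7·46; 6·43 + 7·46) = (537, 580)
w3 = Jw2 = (6745, 7282)
Ratio at component: 7282 / 580 = 12.5552

λ ≈ 12.5552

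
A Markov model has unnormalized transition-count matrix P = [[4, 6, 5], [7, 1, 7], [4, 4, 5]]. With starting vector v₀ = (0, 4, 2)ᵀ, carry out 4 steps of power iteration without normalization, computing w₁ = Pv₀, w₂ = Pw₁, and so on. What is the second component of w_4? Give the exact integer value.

80686

w1 = Pv₀ = (4·0 + 6·4 + 5·2; 7·0 + 1·4 + 7·2; 4·0 + 4·4 + 5·2) = (34, 18, 26)
w2 = Pw1 = (4·34 + 6·18 + 5·26; 7·34 + 1·18 + 7·26; 4·34 + 4·18 + 5·26) = (374, 438, 338)
w3 = Pw2 = (5814, 5422, 4938)
w4 = Pw3 = (80478, 80686, 69634)
The requested component of w4 is 80686.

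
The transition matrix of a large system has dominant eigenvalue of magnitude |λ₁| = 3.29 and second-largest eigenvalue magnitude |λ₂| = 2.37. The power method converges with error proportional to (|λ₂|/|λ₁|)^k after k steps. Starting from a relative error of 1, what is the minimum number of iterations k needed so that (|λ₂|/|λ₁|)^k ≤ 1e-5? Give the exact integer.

36

|λ₂/λ₁| = 2.37/3.29 = 0.72036
Need k ≥ ln(1e-5) / ln(0.72036) = -11.5129 / -0.3280 ≈ 35.101
Smallest integer k satisfying the bound: 36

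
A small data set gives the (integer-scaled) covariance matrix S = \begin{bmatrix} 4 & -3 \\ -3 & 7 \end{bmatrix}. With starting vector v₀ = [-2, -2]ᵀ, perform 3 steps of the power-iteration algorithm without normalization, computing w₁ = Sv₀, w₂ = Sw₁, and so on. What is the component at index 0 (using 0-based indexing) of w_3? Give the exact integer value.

214

w1 = Sv₀ = (4·(-2) + (-3)·(-2); (-3)·(-2) + 7·(-2)) = (-2, -8)
w2 = Sw1 = (4·(-2) + (-3)·(-8); (-3)·(-2) + 7·(-8)) = (16, -50)
w3 = Sw2 = (214, -398)
The requested component of w3 is 214.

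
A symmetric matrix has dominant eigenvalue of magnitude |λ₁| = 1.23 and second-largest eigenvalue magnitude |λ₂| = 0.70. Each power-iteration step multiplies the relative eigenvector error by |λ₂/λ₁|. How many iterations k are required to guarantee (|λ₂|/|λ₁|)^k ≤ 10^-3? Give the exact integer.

13

|λ₂/λ₁| = 0.70/1.23 = 0.56911
Need k ≥ ln(10^-3) / ln(0.56911) = -6.9078 / -0.5637 ≈ 12.255
Smallest integer k satisfying the bound: 13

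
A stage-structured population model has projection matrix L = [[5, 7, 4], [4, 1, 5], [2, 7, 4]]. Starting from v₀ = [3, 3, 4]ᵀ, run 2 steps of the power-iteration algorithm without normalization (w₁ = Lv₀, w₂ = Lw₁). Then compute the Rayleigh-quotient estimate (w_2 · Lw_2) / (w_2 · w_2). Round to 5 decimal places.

λ ≈ 12.74847

w1 = Lv₀ = (52, 35, 43)
w2 = Lw1 = (677, 458, 521)
Lw2 = (8675, 5771, 6644)
w2·Lw2 = 677·8675 + 458·5771 + 521·6644 = 11977617; w2·w2 = 677·677 + 458·458 + 521·521 = 939534
λ ≈ 11977617/939534 = 12.74847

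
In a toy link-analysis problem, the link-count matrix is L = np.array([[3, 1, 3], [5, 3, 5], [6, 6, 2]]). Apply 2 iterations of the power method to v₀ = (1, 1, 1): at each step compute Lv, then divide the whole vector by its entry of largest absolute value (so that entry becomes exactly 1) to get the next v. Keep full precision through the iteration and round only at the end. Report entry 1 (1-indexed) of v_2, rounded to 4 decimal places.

Lv0 = (7.00000, 13.00000, 14.00000); divide by 14.00000 → v1 = (0.50000, 0.92857, 1.00000)
Lv1 = (5.42857, 10.28571, 10.57143); divide by 10.57143 → v2 = (0.51351, 0.97297, 1.00000)
Requested entry of v2: 76/148 = 0.5135

0.5135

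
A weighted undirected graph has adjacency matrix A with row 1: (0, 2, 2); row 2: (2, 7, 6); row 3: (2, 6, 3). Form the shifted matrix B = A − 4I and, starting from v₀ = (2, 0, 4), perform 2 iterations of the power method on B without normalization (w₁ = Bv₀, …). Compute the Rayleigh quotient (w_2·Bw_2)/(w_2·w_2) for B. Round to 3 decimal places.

B = A − 4I has rows (-4, 2, 2); (2, 3, 6); (2, 6, -1)
w1 = Bv₀ = ((-4)·2 + 2·0 + 2·4; 2·2 + 3·0 + 6·4; 2·2 + 6·0 + (-1)·4) = (0, 28, 0)
w2 = Bw1 = ((-4)·0 + 2·28 + 2·0; 2·0 + 3·28 + 6·0; 2·0 + 6·28 + (-1)·0) = (56, 84, 168)
Bw2 = (280, 1372, 448)
w2·Bw2 = 206192; w2·w2 = 38416; μ ≈ 206192/38416 = 5.367

5.367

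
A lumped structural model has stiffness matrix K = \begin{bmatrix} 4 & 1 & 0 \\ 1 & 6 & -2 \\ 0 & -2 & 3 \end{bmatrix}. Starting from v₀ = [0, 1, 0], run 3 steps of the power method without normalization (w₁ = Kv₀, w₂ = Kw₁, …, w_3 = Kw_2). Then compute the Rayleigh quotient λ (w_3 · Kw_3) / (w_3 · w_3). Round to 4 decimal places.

w1 = Kv₀ = (1, 6, -2)
w2 = Kw1 = (10, 41, -18)
w3 = Kw2 = (81, 292, -136)
Kw3 = (616, 2105, -992)
w3·Kw3 = 81·616 + 292·2105 + (-136)·(-992) = 799468; w3·w3 = 81·81 + 292·292 + (-136)·(-136) = 110321
λ ≈ 799468/110321 = 7.2467

7.2467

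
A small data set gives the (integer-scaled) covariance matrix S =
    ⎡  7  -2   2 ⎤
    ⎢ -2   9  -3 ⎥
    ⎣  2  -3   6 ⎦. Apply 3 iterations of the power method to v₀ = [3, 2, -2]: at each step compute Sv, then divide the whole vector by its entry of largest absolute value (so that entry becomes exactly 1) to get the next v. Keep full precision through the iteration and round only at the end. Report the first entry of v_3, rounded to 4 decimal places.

Sv0 = (13.00000, 18.00000, -12.00000); divide by 18.00000 → v1 = (0.72222, 1.00000, -0.66667)
Sv1 = (1.72222, 9.55556, -5.55556); divide by 9.55556 → v2 = (0.18023, 1.00000, -0.58140)
Sv2 = (-1.90116, 10.38372, -6.12791); divide by 10.38372 → v3 = (-0.18309, 1.00000, -0.59015)
Requested entry of v3: -327/1786 = -0.1831

-0.1831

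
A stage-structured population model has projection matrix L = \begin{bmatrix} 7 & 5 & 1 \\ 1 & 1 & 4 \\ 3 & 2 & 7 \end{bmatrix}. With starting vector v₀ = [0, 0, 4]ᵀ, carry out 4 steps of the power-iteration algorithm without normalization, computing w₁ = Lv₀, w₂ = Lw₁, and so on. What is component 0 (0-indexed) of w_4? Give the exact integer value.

w1 = Lv₀ = (7·0 + 5·0 + 1·4; 1·0 + 1·0 + 4·4; 3·0 + 2·0 + 7·4) = (4, 16, 28)
w2 = Lw1 = (7·4 + 5·16 + 1·28; 1·4 + 1·16 + 4·28; 3·4 + 2·16 + 7·28) = (136, 132, 240)
w3 = Lw2 = (1852, 1228, 2352)
w4 = Lw3 = (21456, 12488, 24476)
The requested component of w4 is 21456.

21456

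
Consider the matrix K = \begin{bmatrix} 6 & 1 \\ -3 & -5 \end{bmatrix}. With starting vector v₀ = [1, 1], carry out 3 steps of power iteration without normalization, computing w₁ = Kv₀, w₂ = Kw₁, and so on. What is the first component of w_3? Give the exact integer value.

w1 = Kv₀ = (6·1 + 1·1; (-3)·1 + (-5)·1) = (7, -8)
w2 = Kw1 = (6·7 + 1·(-8); (-3)·7 + (-5)·(-8)) = (34, 19)
w3 = Kw2 = (223, -197)
The requested component of w3 is 223.

223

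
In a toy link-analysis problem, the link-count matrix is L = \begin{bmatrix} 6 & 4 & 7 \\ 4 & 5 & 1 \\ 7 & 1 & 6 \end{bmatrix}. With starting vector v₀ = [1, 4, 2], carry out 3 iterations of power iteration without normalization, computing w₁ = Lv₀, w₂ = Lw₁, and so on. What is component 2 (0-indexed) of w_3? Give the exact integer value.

w1 = Lv₀ = (6·1 + 4·4 + 7·2; 4·1 + 5·4 + 1·2; 7·1 + 1·4 + 6·2) = (36, 26, 23)
w2 = Lw1 = (6·36 + 4·26 + 7·23; 4·36 + 5·26 + 1·23; 7·36 + 1·26 + 6·23) = (481, 297, 416)
w3 = Lw2 = (6986, 3825, 6160)
The requested component of w3 is 6160.

6160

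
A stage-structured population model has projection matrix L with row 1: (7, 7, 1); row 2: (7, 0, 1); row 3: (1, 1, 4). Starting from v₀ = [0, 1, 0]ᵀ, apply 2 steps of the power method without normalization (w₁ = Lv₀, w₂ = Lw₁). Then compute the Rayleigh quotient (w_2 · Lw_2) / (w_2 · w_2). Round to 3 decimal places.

10.776

w1 = Lv₀ = (7·0 + 7·1 + 1·0; 7·0 + 0·1 + 1·0; 1·0 + 1·1 + 4·0) = (7, 0, 1)
w2 = Lw1 = (7·7 + 7·0 + 1·1; 7·7 + 0·0 + 1·1; 1·7 + 1·0 + 4·1) = (50, 50, 11)
Lw2 = (711, 361, 144)
w2·Lw2 = 50·711 + 50·361 + 11·144 = 55184; w2·w2 = 50·50 + 50·50 + 11·11 = 5121
λ ≈ 55184/5121 = 10.776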